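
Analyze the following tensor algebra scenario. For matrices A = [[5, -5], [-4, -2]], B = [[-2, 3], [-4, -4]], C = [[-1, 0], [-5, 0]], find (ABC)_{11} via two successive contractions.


(ABC)_{11} = sum_m (AB)_{1m} C_{m1}. First compute row 1 of AB.
(AB)_{11} = 5*-2 + -5*-4 = 10
(AB)_{12} = 5*3 + -5*-4 = 35
Now contract with column 1 of C:
(AB)_{11} * C_{11} = 10 * -1 = -10
(AB)_{12} * C_{21} = 35 * -5 = -175
(ABC)_{11} = -10 + -175 = -185

-185


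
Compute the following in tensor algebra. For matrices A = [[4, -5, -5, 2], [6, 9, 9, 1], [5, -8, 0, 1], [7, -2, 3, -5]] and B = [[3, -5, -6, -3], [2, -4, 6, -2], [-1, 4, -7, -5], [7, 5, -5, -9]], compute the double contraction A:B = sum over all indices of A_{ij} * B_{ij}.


A:B = sum over all i,j of A_{ij} * B_{ij}.
Row 1: 4*3=12, -5*-5=25, -5*-6=30, 2*-3=-6 => row sum = 61
Row 2: 6*2=12, 9*-4=-36, 9*6=54, 1*-2=-2 => row sum = 28
Row 3: 5*-1=-5, -8*4=-32, 0*-7=0, 1*-5=-5 => row sum = -42
Row 4: 7*7=49, -2*5=-10, 3*-5=-15, -5*-9=45 => row sum = 69
Total = 61 + 28 + -42 + 69 = 116

116


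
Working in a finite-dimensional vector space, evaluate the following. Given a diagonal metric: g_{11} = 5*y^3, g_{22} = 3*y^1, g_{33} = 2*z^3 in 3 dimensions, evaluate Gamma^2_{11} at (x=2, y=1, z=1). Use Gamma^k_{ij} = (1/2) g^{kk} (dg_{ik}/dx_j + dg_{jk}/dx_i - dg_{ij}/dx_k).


For a diagonal metric, Gamma^k_{ij} = (1/2) g^{kk} (dg_{ik}/dx_j + dg_{jk}/dx_i - dg_{ij}/dx_k).
The metric is diagonal, so g_{ab} = 0 for a != b.
At the given point: g_{11} = 5, g_{22} = 3, g_{33} = 2
g^{22} = 1/3
dg_{12}/dx_1 = 0 (off-diagonal)
dg_{12}/dx_1 = 0 (off-diagonal)
dg_{11}/dx_2 = dg_{11}/dx_2 = 15
Numerator = 0 + 0 - 15 = -15
Gamma^2_{11} = -15 / (2 * 3) = -5/2

-5/2


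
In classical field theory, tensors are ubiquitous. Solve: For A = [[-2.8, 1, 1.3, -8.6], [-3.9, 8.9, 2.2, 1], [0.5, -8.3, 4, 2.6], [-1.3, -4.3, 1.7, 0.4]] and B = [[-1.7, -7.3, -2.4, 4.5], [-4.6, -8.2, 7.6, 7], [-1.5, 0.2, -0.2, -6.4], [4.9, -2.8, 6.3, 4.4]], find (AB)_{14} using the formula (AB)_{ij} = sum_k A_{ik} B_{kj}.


(AB)_{ij} = sum_k A_{ik} B_{kj}.
For i=1, j=4:
A_{11} * B_{14} = -2.8 * 4.5 = -12.6
A_{12} * B_{24} = 1 * 7 = 7
A_{13} * B_{34} = 1.3 * -6.4 = -8.32
A_{14} * B_{44} = -8.6 * 4.4 = -37.84
Sum = -12.6 + 7 + -8.32 + -37.84 = -51.76

-51.76


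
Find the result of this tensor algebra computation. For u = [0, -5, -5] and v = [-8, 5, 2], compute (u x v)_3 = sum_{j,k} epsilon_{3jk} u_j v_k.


(u x v)_3 = sum_{j,k} epsilon_{3jk} u_j v_k. Only permutations of (1,2,3) contribute; the two non-zero terms are:
eps_{312} u_1 v_2 = 1 * 0 * 5 = 0
eps_{321} u_2 v_1 = -1 * -5 * -8 = -40
(u x v)_3 = -40

-40


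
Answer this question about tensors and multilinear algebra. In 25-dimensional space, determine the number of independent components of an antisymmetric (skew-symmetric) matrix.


An antisymmetric rank-2 tensor satisfies A_{ij} = -A_{ji}, so diagonal entries are zero.
The independent components are the upper-triangular entries: C(n, 2) = n(n-1)/2.
n = 25
C(25, 2) = 25 * 24 / 2 = 600 / 2 = 300

300


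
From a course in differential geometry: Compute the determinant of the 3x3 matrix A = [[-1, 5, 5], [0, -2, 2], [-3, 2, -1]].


Expanding along the first row, det(A) = a11*M_11 - a12*M_12 + a13*M_13, where M_1j is the (1,j) minor.
Minor M_11 = -2*-1 - 2*2 = -2
Minor M_12 = 0*-1 - 2*-3 = 6
Minor M_13 = 0*2 - -2*-3 = -6
det = -1*(-2) - 5*(6) + 5*(-6)
    = 2 - 30 + -30
    = -58

-58


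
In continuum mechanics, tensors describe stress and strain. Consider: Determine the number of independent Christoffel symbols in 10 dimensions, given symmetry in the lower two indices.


Christoffel symbols Gamma^k_{ij} are symmetric in i,j, so there are d * d(d+1)/2 independent symbols.
d = 10
d(d+1)/2 = 10 * 11 / 2 = 55
Total = 10 * 55 = 550

550


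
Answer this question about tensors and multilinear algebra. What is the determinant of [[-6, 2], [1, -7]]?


For a 2x2 matrix [[a, b], [c, d]], det = a*d - b*c.
a = -6, b = 2, c = 1, d = -7
a*d = -6 * -7 = 42
b*c = 2 * 1 = 2
det = 42 - 2 = 40

40


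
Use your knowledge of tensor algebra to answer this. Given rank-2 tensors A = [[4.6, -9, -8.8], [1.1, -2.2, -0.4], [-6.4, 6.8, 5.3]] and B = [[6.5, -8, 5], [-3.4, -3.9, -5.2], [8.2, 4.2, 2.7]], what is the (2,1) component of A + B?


Tensor addition is component-wise: (A + B)_{ij} = A_{ij} + B_{ij}.
A_{21} = 1.1
B_{21} = -3.4
(A + B)_{21} = 1.1 + -3.4 = -2.3

-2.3


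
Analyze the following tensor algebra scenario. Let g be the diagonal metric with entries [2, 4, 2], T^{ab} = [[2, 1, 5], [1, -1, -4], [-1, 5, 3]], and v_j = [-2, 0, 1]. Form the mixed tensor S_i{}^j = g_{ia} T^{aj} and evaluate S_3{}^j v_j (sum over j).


Step 1: lower the first index. For a diagonal metric, g_{ia} T^{aj} = g_{ii} T^{ij} (no sum on i).
g_{33} = 2
S_3{}^1 = 2 * T^{31} = 2 * -1 = -2
S_3{}^2 = 2 * T^{32} = 2 * 5 = 10
S_3{}^3 = 2 * T^{33} = 2 * 3 = 6
Step 2: contract S_3{}^j with v_j.
S_3{}^1 * v_1 = -2 * -2 = 4
S_3{}^2 * v_2 = 10 * 0 = 0
S_3{}^3 * v_3 = 6 * 1 = 6
Result = 4 + 0 + 6 = 10

10


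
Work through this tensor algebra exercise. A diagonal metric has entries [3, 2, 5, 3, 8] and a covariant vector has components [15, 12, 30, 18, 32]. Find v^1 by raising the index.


To raise an index with a diagonal metric: v^i = v_i / g_{ii}.
For index 1: v_1 = 15, g_{11} = 3
v^1 = 15 / 3 = 5

5


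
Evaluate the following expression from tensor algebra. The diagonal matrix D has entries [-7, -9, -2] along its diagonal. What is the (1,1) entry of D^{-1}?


For a diagonal matrix, the inverse has entries (D^{-1})_{ii} = 1/d_{ii}.
The diagonal entries are: d_{11} = -7, d_{22} = -9, d_{33} = -2
We need (D^{-1})_{11} = 1/d_{11} = 1/-7 = -1/7

-1/7


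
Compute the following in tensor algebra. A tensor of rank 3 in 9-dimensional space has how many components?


The number of components of a rank-r tensor in d dimensions is d^r.
Here d = 9 and r = 3.
9^3 = 729

729


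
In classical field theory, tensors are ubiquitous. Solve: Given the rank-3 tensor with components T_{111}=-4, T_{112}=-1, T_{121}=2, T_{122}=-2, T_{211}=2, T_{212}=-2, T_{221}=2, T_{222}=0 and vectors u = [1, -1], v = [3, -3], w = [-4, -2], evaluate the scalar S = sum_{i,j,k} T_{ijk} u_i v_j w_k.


S = sum over i,j,k of T_{ijk} u_i v_j w_k. Expanding all 8 terms:
T_{111}*u_1*v_1*w_1 = -4*1*3*-4 = 48  (running total: 48)
T_{112}*u_1*v_1*w_2 = -1*1*3*-2 = 6  (running total: 54)
T_{121}*u_1*v_2*w_1 = 2*1*-3*-4 = 24  (running total: 78)
T_{122}*u_1*v_2*w_2 = -2*1*-3*-2 = -12  (running total: 66)
T_{211}*u_2*v_1*w_1 = 2*-1*3*-4 = 24  (running total: 90)
T_{212}*u_2*v_1*w_2 = -2*-1*3*-2 = -12  (running total: 78)
T_{221}*u_2*v_2*w_1 = 2*-1*-3*-4 = -24  (running total: 54)
T_{222}*u_2*v_2*w_2 = 0*-1*-3*-2 = 0  (running total: 54)
S = 54

54


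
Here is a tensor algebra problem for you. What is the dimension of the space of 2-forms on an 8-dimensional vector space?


The dimension of the space of p-forms on an n-dimensional space is C(n, p).
n = 8, p = 2
C(8, 2) = 8! / (2! * 6!) = 28

28


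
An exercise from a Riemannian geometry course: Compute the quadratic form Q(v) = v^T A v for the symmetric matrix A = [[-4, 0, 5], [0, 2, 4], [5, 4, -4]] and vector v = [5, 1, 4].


First compute Av:
(Av)_1 = -4*5 + 0*1 + 5*4 = 0
(Av)_2 = 0*5 + 2*1 + 4*4 = 18
(Av)_3 = 5*5 + 4*1 + -4*4 = 13
Av = [0, 18, 13]
Then v^T (Av) = 5*0 + 1*18 + 4*13
= 0 + 18 + 52 = 70

70


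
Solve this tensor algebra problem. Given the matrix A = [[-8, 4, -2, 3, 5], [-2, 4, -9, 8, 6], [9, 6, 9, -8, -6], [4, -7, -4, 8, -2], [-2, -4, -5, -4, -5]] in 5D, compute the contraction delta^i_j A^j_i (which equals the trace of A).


The contraction (trace) of a rank-2 tensor is the sum of its diagonal elements.
Diagonal entries: A[1,1] = -8, A[2,2] = 4, A[3,3] = 9, A[4,4] = 8, A[5,5] = -5
Tr(A) = -8 + 4 + 9 + 8 + -5 = 8

8


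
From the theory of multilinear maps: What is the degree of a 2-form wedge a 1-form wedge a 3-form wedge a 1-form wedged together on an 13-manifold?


The degree of a wedge product is the sum of the degrees of the individual forms.
Degrees: 2, 1, 3, 1
Total degree = 2 + 1 + 3 + 1 = 7

7


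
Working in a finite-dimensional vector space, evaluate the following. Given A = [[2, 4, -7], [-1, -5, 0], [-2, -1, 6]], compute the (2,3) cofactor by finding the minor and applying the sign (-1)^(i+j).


To find cofactor C_{23}, delete row 2 and column 3.
The resulting 2x2 submatrix is: [[2, 4], [-2, -1]]
Minor M_{23} = 2*-1 - 4*-2
  = -2 - -8 = 6
Sign = (-1)^(2+3) = (-1)^5 = -1
Cofactor C_{23} = -1 * 6 = -6

-6


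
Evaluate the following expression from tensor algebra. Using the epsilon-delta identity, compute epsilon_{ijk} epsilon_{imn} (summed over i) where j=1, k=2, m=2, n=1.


Using the identity: epsilon_{ijk} epsilon_{imn} = delta_{jm} delta_{kn} - delta_{jn} delta_{km}.
delta_{12} = 0
delta_{21} = 0
delta_{11} = 1
delta_{22} = 1
Result = 0 * 0 - 1 * 1 = 0 - 1 = -1

-1


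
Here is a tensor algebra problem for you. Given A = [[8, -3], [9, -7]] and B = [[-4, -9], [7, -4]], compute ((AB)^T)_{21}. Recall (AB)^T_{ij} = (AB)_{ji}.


(AB)^T_{ij} = (AB)_{ji} = sum_k A_{jk} B_{ki}.
For i=2, j=1 we need (AB)_{12}:
A_{11} * B_{12} = 8 * -9 = -72
A_{12} * B_{22} = -3 * -4 = 12
Sum = -72 + 12 = -60

-60


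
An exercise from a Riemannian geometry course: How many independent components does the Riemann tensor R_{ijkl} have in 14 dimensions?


The Riemann tensor in d dimensions has d^2(d^2 - 1)/12 independent components.
d = 14, so d^2 = 196
d^2 - 1 = 195
d^2(d^2 - 1) = 196 * 195 = 38220
Divide by 12: 38220 / 12 = 3185

3185


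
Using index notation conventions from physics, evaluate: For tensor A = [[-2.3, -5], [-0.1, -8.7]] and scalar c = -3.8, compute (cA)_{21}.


Scalar multiplication: (cA)_{ij} = c * A_{ij}.
c = -3.8
A_{21} = -0.1
(cA)_{21} = -3.8 * -0.1 = 0.38

0.38


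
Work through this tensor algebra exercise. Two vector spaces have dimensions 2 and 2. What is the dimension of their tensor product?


The dimension of a tensor product is the product of dimensions.
dim(V) = 2, dim(W) = 2
dim(V (x) W) = 2 * 2 = 4

4


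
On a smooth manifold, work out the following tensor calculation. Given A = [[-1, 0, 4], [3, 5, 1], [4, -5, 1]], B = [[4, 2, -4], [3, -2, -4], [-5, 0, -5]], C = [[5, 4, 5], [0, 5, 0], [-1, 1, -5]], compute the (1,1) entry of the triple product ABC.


(ABC)_{11} = sum_m (AB)_{1m} C_{m1}. First compute row 1 of AB.
(AB)_{11} = -1*4 + 0*3 + 4*-5 = -24
(AB)_{12} = -1*2 + 0*-2 + 4*0 = -2
(AB)_{13} = -1*-4 + 0*-4 + 4*-5 = -16
Now contract with column 1 of C:
(AB)_{11} * C_{11} = -24 * 5 = -120
(AB)_{12} * C_{21} = -2 * 0 = 0
(AB)_{13} * C_{31} = -16 * -1 = 16
(ABC)_{11} = -120 + 0 + 16 = -104

-104


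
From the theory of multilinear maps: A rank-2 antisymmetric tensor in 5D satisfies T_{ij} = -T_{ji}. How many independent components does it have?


An antisymmetric rank-2 tensor satisfies A_{ij} = -A_{ji}, so diagonal entries are zero.
The independent components are the upper-triangular entries: C(n, 2) = n(n-1)/2.
n = 5
C(5, 2) = 5 * 4 / 2 = 20 / 2 = 10

10


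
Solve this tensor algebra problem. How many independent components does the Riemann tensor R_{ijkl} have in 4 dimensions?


The Riemann tensor in d dimensions has d^2(d^2 - 1)/12 independent components.
d = 4, so d^2 = 16
d^2 - 1 = 15
d^2(d^2 - 1) = 16 * 15 = 240
Divide by 12: 240 / 12 = 20

20


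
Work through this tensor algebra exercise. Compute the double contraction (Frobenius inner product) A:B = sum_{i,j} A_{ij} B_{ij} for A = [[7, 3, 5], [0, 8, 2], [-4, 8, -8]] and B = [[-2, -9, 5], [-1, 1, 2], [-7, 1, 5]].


A:B = sum over all i,j of A_{ij} * B_{ij}.
Row 1: 7*-2=-14, 3*-9=-27, 5*5=25 => row sum = -16
Row 2: 0*-1=0, 8*1=8, 2*2=4 => row sum = 12
Row 3: -4*-7=28, 8*1=8, -8*5=-40 => row sum = -4
Total = -16 + 12 + -4 = -8

-8


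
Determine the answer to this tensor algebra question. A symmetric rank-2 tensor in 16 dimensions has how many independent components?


A symmetric rank-2 tensor in d dimensions has d(d+1)/2 independent components.
d = 16
d(d+1)/2 = 16 * 17 / 2 = 272 / 2 = 136

136


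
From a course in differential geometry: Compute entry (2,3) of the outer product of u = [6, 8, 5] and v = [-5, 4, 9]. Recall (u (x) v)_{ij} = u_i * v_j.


The outer product entry T_{ij} = u_i * v_j.
We need i=2, j=3.
u_2 = 8, v_3 = 9
T_{2,3} = 8 * 9 = 72

72


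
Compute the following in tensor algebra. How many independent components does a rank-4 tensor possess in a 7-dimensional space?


The number of components of a rank-r tensor in d dimensions is d^r.
Here d = 7 and r = 4.
7^4 = 2401

2401


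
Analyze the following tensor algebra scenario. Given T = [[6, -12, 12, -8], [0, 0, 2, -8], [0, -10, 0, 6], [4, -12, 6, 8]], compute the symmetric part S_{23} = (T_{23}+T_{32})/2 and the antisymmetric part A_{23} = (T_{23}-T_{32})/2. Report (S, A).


T_{23} = 2
T_{32} = -10
S_{23} = (2 + -10)/2 = -8/2 = -4
A_{23} = (2 - -10)/2 = 12/2 = 6
Check: S + A = -4 + 6 = 2 = T_{23}.

(-4, 6)


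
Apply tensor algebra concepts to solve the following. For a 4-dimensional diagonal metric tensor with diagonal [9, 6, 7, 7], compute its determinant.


For a diagonal metric, the determinant is the product of diagonal entries.
Diagonal entries: 9, 6, 7, 7
det(g) = 9 * 6 * 7 * 7 = 2646

2646


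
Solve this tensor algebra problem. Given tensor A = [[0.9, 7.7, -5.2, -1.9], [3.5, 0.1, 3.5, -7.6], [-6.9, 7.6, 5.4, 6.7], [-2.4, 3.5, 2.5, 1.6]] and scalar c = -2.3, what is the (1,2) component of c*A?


Scalar multiplication: (cA)_{ij} = c * A_{ij}.
c = -2.3
A_{12} = 7.7
(cA)_{12} = -2.3 * 7.7 = -17.71

-17.71


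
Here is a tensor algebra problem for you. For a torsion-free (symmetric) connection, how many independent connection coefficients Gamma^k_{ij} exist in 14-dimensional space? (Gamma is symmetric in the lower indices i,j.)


Christoffel symbols Gamma^k_{ij} are symmetric in i,j, so there are d * d(d+1)/2 independent symbols.
d = 14
d(d+1)/2 = 14 * 15 / 2 = 105
Total = 14 * 105 = 1470

1470


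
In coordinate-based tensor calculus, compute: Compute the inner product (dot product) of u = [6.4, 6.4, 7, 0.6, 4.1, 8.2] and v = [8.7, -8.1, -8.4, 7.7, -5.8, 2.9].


The inner product u . v = sum of u_i * v_i.
Term-by-term: 6.4 * 8.7, 6.4 * -8.1, 7 * -8.4, 0.6 * 7.7, 4.1 * -5.8, 8.2 * 2.9
Products: 55.68, -51.84, -58.8, 4.62, -23.78, 23.78
Sum = 55.68 + -51.84 + -58.8 + 4.62 + -23.78 + 23.78 = -50.34

-50.34


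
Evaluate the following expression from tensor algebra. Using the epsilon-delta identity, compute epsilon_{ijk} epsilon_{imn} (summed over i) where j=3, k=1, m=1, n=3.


Using the identity: epsilon_{ijk} epsilon_{imn} = delta_{jm} delta_{kn} - delta_{jn} delta_{km}.
delta_{31} = 0
delta_{13} = 0
delta_{33} = 1
delta_{11} = 1
Result = 0 * 0 - 1 * 1 = 0 - 1 = -1

-1


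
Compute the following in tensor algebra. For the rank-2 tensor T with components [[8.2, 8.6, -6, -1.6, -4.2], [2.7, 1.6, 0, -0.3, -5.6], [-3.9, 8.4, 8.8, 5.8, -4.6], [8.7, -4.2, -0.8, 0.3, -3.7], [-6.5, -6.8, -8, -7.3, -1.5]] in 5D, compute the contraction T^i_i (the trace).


The contraction (trace) of a rank-2 tensor is the sum of its diagonal elements.
Diagonal entries: A[1,1] = 8.2, A[2,2] = 1.6, A[3,3] = 8.8, A[4,4] = 0.3, A[5,5] = -1.5
Tr(A) = 8.2 + 1.6 + 8.8 + 0.3 + -1.5 = 17.4

17.4


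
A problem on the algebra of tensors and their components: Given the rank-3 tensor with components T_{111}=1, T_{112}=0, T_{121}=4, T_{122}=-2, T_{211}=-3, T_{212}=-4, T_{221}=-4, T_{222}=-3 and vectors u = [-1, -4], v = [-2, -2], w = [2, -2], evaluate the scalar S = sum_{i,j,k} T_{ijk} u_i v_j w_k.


S = sum over i,j,k of T_{ijk} u_i v_j w_k. Expanding all 8 terms:
T_{111}*u_1*v_1*w_1 = 1*-1*-2*2 = 4  (running total: 4)
T_{112}*u_1*v_1*w_2 = 0*-1*-2*-2 = 0  (running total: 4)
T_{121}*u_1*v_2*w_1 = 4*-1*-2*2 = 16  (running total: 20)
T_{122}*u_1*v_2*w_2 = -2*-1*-2*-2 = 8  (running total: 28)
T_{211}*u_2*v_1*w_1 = -3*-4*-2*2 = -48  (running total: -20)
T_{212}*u_2*v_1*w_2 = -4*-4*-2*-2 = 64  (running total: 44)
T_{221}*u_2*v_2*w_1 = -4*-4*-2*2 = -64  (running total: -20)
T_{222}*u_2*v_2*w_2 = -3*-4*-2*-2 = 48  (running total: 28)
S = 28

28


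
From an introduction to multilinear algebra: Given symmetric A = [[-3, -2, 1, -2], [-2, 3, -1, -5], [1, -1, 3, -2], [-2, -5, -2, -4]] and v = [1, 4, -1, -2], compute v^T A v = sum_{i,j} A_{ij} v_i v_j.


First compute Av:
(Av)_1 = -3*1 + -2*4 + 1*-1 + -2*-2 = -8
(Av)_2 = -2*1 + 3*4 + -1*-1 + -5*-2 = 21
(Av)_3 = 1*1 + -1*4 + 3*-1 + -2*-2 = -2
(Av)_4 = -2*1 + -5*4 + -2*-1 + -4*-2 = -12
Av = [-8, 21, -2, -12]
Then v^T (Av) = 1*-8 + 4*21 + -1*-2 + -2*-12
= -8 + 84 + 2 + 24 = 102

102


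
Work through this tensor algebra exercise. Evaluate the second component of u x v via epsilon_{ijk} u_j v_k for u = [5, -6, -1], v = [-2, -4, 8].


(u x v)_2 = sum_{j,k} epsilon_{2jk} u_j v_k. Only permutations of (1,2,3) contribute; the two non-zero terms are:
eps_{213} u_1 v_3 = -1 * 5 * 8 = -40
eps_{231} u_3 v_1 = 1 * -1 * -2 = 2
(u x v)_2 = -38

-38


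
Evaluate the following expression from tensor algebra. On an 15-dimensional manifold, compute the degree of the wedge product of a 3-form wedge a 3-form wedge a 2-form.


The degree of a wedge product is the sum of the degrees of the individual forms.
Degrees: 3, 3, 2
Total degree = 3 + 3 + 2 = 8

8


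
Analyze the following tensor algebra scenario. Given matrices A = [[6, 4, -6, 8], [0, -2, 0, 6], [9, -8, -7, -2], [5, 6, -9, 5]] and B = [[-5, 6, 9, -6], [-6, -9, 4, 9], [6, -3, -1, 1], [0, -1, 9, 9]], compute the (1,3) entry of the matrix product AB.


(AB)_{ij} = sum_k A_{ik} B_{kj}.
For i=1, j=3:
A_{11} * B_{13} = 6 * 9 = 54
A_{12} * B_{23} = 4 * 4 = 16
A_{13} * B_{33} = -6 * -1 = 6
A_{14} * B_{43} = 8 * 9 = 72
Sum = 54 + 16 + 6 + 72 = 148

148


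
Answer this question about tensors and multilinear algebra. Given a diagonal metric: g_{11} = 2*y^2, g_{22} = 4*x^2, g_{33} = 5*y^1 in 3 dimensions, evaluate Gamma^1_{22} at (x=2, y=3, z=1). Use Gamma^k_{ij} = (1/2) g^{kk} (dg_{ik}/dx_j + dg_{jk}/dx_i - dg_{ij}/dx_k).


For a diagonal metric, Gamma^k_{ij} = (1/2) g^{kk} (dg_{ik}/dx_j + dg_{jk}/dx_i - dg_{ij}/dx_k).
The metric is diagonal, so g_{ab} = 0 for a != b.
At the given point: g_{11} = 18, g_{22} = 16, g_{33} = 15
g^{11} = 1/18
dg_{21}/dx_2 = 0 (off-diagonal)
dg_{21}/dx_2 = 0 (off-diagonal)
dg_{22}/dx_1 = dg_{22}/dx_1 = 16
Numerator = 0 + 0 - 16 = -16
Gamma^1_{22} = -16 / (2 * 18) = -4/9

-4/9


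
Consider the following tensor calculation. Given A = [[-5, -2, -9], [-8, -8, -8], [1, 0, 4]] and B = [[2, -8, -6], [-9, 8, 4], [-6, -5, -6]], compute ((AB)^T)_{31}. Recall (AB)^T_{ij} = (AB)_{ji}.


(AB)^T_{ij} = (AB)_{ji} = sum_k A_{jk} B_{ki}.
For i=3, j=1 we need (AB)_{13}:
A_{11} * B_{13} = -5 * -6 = 30
A_{12} * B_{23} = -2 * 4 = -8
A_{13} * B_{33} = -9 * -6 = 54
Sum = 30 + -8 + 54 = 76

76


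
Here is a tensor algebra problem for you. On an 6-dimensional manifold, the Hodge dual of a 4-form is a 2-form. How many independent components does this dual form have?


The Hodge dual of a p-form on an n-dimensional manifold is an (n-p)-form.
n = 6, p = 4, so dual degree = 6 - 4 = 2
The number of components is C(n, n-p) = C(6, 2) = 15

15


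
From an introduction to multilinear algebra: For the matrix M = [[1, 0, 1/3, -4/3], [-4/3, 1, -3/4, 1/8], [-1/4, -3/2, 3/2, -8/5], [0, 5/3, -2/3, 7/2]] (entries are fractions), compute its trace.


The trace is the sum of diagonal entries.
Diagonal: M[1,1] = 1, M[2,2] = 1, M[3,3] = 3/2, M[4,4] = 7/2
Tr(M) = 1 + 1 + 3/2 + 7/2
Computing step by step:
After adding M[1,1]: 1
After adding M[2,2]: 2
After adding M[3,3]: 7/2
After adding M[4,4]: 7
Tr(M) = 7

7


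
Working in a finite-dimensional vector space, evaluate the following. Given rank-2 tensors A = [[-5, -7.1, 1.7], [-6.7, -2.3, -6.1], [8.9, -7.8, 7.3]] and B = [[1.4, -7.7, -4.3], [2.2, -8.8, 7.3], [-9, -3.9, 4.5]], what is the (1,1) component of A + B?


Tensor addition is component-wise: (A + B)_{ij} = A_{ij} + B_{ij}.
A_{11} = -5
B_{11} = 1.4
(A + B)_{11} = -5 + 1.4 = -3.6

-3.6


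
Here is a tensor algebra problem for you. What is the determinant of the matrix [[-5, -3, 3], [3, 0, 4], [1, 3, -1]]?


Expanding along the first row, det(A) = a11*M_11 - a12*M_12 + a13*M_13, where M_1j is the (1,j) minor.
Minor M_11 = 0*-1 - 4*3 = -12
Minor M_12 = 3*-1 - 4*1 = -7
Minor M_13 = 3*3 - 0*1 = 9
det = -5*(-12) - -3*(-7) + 3*(9)
    = 60 - 21 + 27
    = 66

66


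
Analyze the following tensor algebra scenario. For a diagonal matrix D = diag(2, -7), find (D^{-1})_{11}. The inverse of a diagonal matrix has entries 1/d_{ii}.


For a diagonal matrix, the inverse has entries (D^{-1})_{ii} = 1/d_{ii}.
The diagonal entries are: d_{11} = 2, d_{22} = -7
We need (D^{-1})_{11} = 1/d_{11} = 1/2 = 1/2

1/2


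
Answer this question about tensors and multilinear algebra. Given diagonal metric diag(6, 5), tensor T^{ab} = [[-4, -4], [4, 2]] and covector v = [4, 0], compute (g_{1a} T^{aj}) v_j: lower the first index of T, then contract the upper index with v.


Step 1: lower the first index. For a diagonal metric, g_{ia} T^{aj} = g_{ii} T^{ij} (no sum on i).
g_{11} = 6
S_1{}^1 = 6 * T^{11} = 6 * -4 = -24
S_1{}^2 = 6 * T^{12} = 6 * -4 = -24
Step 2: contract S_1{}^j with v_j.
S_1{}^1 * v_1 = -24 * 4 = -96
S_1{}^2 * v_2 = -24 * 0 = 0
Result = -96 + 0 = -96

-96


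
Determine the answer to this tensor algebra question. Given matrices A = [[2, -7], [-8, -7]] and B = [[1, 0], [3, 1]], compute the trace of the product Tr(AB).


Tr(AB) = sum_i (AB)_{ii} where (AB)_{ii} = sum_k A_{ik} B_{ki}.
(AB)_{11} = 2*1 + -7*3 = -19
(AB)_{22} = -8*0 + -7*1 = -7
Tr(AB) = -19 + -7 = -26

-26


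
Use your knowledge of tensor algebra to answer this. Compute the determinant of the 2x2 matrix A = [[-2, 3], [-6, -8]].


For a 2x2 matrix [[a, b], [c, d]], det = a*d - b*c.
a = -2, b = 3, c = -6, d = -8
a*d = -2 * -8 = 16
b*c = 3 * -6 = -18
det = 16 - -18 = 34

34


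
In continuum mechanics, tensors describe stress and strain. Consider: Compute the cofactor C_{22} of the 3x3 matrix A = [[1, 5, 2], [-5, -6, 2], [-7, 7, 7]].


To find cofactor C_{22}, delete row 2 and column 2.
The resulting 2x2 submatrix is: [[1, 2], [-7, 7]]
Minor M_{22} = 1*7 - 2*-7
  = 7 - -14 = 21
Sign = (-1)^(2+2) = (-1)^4 = 1
Cofactor C_{22} = 1 * 21 = 21

21


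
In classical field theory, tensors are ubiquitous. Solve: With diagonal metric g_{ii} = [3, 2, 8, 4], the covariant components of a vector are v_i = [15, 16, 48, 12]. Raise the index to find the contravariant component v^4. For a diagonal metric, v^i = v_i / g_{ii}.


To raise an index with a diagonal metric: v^i = v_i / g_{ii}.
For index 4: v_4 = 12, g_{44} = 4
v^4 = 12 / 4 = 3

3


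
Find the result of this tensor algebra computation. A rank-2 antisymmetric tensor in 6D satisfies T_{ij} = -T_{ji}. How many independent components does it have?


An antisymmetric rank-2 tensor satisfies A_{ij} = -A_{ji}, so diagonal entries are zero.
The independent components are the upper-triangular entries: C(n, 2) = n(n-1)/2.
n = 6
C(6, 2) = 6 * 5 / 2 = 30 / 2 = 15

15


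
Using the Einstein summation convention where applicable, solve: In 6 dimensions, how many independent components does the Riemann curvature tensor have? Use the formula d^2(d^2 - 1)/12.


The Riemann tensor in d dimensions has d^2(d^2 - 1)/12 independent components.
d = 6, so d^2 = 36
d^2 - 1 = 35
d^2(d^2 - 1) = 36 * 35 = 1260
Divide by 12: 1260 / 12 = 105

105


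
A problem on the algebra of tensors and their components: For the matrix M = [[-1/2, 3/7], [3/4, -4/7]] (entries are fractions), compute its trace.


The trace is the sum of diagonal entries.
Diagonal: M[1,1] = -1/2, M[2,2] = -4/7
Tr(M) = -1/2 + -4/7
Computing step by step:
After adding M[1,1]: -1/2
After adding M[2,2]: -15/14
Tr(M) = -15/14

-15/14


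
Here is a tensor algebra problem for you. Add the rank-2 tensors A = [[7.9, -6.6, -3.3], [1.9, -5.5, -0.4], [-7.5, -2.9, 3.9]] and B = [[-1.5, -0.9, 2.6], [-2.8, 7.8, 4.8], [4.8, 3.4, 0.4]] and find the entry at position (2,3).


Tensor addition is component-wise: (A + B)_{ij} = A_{ij} + B_{ij}.
A_{23} = -0.4
B_{23} = 4.8
(A + B)_{23} = -0.4 + 4.8 = 4.4

4.4


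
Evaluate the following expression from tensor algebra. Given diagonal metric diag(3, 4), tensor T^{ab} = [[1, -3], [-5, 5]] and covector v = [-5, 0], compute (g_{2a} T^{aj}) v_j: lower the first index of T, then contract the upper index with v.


Step 1: lower the first index. For a diagonal metric, g_{ia} T^{aj} = g_{ii} T^{ij} (no sum on i).
g_{22} = 4
S_2{}^1 = 4 * T^{21} = 4 * -5 = -20
S_2{}^2 = 4 * T^{22} = 4 * 5 = 20
Step 2: contract S_2{}^j with v_j.
S_2{}^1 * v_1 = -20 * -5 = 100
S_2{}^2 * v_2 = 20 * 0 = 0
Result = 100 + 0 = 100

100


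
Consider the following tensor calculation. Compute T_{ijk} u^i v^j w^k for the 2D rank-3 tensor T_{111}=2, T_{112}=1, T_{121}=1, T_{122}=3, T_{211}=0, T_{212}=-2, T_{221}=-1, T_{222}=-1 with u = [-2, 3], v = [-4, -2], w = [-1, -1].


S = sum over i,j,k of T_{ijk} u_i v_j w_k. Expanding all 8 terms:
T_{111}*u_1*v_1*w_1 = 2*-2*-4*-1 = -16  (running total: -16)
T_{112}*u_1*v_1*w_2 = 1*-2*-4*-1 = -8  (running total: -24)
T_{121}*u_1*v_2*w_1 = 1*-2*-2*-1 = -4  (running total: -28)
T_{122}*u_1*v_2*w_2 = 3*-2*-2*-1 = -12  (running total: -40)
T_{211}*u_2*v_1*w_1 = 0*3*-4*-1 = 0  (running total: -40)
T_{212}*u_2*v_1*w_2 = -2*3*-4*-1 = -24  (running total: -64)
T_{221}*u_2*v_2*w_1 = -1*3*-2*-1 = -6  (running total: -70)
T_{222}*u_2*v_2*w_2 = -1*3*-2*-1 = -6  (running total: -76)
S = -76

-76


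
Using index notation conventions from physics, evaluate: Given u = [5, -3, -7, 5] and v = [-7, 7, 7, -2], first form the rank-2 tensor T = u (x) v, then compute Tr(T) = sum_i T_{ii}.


The outer product gives T_{ij} = u_i v_j.
The trace (contraction) is Tr(T) = sum_i T_{ii} = sum_i u_i v_i.
Diagonal entries:
T_{11} = u_1 * v_1 = 5 * -7 = -35
T_{22} = u_2 * v_2 = -3 * 7 = -21
T_{33} = u_3 * v_3 = -7 * 7 = -49
T_{44} = u_4 * v_4 = 5 * -2 = -10
Tr(T) = -35 + -21 + -49 + -10 = -115

-115


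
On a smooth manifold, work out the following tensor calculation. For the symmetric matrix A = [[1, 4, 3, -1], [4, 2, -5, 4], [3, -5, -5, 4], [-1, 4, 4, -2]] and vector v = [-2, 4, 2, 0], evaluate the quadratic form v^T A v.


First compute Av:
(Av)_1 = 1*-2 + 4*4 + 3*2 + -1*0 = 20
(Av)_2 = 4*-2 + 2*4 + -5*2 + 4*0 = -10
(Av)_3 = 3*-2 + -5*4 + -5*2 + 4*0 = -36
(Av)_4 = -1*-2 + 4*4 + 4*2 + -2*0 = 26
Av = [20, -10, -36, 26]
Then v^T (Av) = -2*20 + 4*-10 + 2*-36 + 0*26
= -40 + -40 + -72 + 0 = -152

-152


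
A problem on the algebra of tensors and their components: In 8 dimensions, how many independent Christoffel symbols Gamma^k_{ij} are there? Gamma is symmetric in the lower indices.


Christoffel symbols Gamma^k_{ij} are symmetric in i,j, so there are d * d(d+1)/2 independent symbols.
d = 8
d(d+1)/2 = 8 * 9 / 2 = 36
Total = 8 * 36 = 288

288


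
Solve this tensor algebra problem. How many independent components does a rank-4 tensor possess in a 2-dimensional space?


The number of components of a rank-r tensor in d dimensions is d^r.
Here d = 2 and r = 4.
2^4 = 16

16


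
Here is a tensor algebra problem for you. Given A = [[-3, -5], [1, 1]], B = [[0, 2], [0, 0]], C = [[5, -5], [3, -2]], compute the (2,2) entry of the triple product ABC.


(ABC)_{22} = sum_m (AB)_{2m} C_{m2}. First compute row 2 of AB.
(AB)_{21} = 1*0 + 1*0 = 0
(AB)_{22} = 1*2 + 1*0 = 2
Now contract with column 2 of C:
(AB)_{21} * C_{12} = 0 * -5 = 0
(AB)_{22} * C_{22} = 2 * -2 = -4
(ABC)_{22} = 0 + -4 = -4

-4


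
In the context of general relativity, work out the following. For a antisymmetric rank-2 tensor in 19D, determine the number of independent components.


A antisymmetric rank-2 tensor in d dimensions has d(d-1)/2 independent components.
d = 19
d(d-1)/2 = 19 * 18 / 2 = 342 / 2 = 171

171


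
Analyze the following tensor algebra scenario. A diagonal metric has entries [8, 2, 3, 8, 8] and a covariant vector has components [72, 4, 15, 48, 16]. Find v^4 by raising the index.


To raise an index with a diagonal metric: v^i = v_i / g_{ii}.
For index 4: v_4 = 48, g_{44} = 8
v^4 = 48 / 8 = 6

6


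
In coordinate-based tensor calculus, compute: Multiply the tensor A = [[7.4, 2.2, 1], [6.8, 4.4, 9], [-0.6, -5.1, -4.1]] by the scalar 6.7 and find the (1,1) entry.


Scalar multiplication: (cA)_{ij} = c * A_{ij}.
c = 6.7
A_{11} = 7.4
(cA)_{11} = 6.7 * 7.4 = 49.58

49.58


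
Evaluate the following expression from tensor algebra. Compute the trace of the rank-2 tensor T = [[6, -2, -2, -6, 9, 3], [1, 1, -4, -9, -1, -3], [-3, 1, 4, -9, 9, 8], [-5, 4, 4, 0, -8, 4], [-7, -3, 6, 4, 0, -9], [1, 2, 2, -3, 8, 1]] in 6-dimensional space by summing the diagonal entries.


The contraction (trace) of a rank-2 tensor is the sum of its diagonal elements.
Diagonal entries: A[1,1] = 6, A[2,2] = 1, A[3,3] = 4, A[4,4] = 0, A[5,5] = 0, A[6,6] = 1
Tr(A) = 6 + 1 + 4 + 0 + 0 + 1 = 12

12


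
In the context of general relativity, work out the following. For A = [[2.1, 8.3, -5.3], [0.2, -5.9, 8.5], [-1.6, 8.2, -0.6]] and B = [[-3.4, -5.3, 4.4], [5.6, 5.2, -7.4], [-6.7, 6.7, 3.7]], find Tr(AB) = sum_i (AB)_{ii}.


Tr(AB) = sum_i (AB)_{ii} where (AB)_{ii} = sum_k A_{ik} B_{ki}.
(AB)_{11} = 2.1*-3.4 + 8.3*5.6 + -5.3*-6.7 = 74.85
(AB)_{22} = 0.2*-5.3 + -5.9*5.2 + 8.5*6.7 = 25.21
(AB)_{33} = -1.6*4.4 + 8.2*-7.4 + -0.6*3.7 = -69.94
Tr(AB) = 74.85 + 25.21 + -69.94 = 30.12

30.12


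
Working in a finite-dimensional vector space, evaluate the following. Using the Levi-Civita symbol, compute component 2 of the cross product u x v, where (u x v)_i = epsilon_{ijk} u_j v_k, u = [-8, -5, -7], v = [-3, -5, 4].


(u x v)_2 = sum_{j,k} epsilon_{2jk} u_j v_k. Only permutations of (1,2,3) contribute; the two non-zero terms are:
eps_{213} u_1 v_3 = -1 * -8 * 4 = 32
eps_{231} u_3 v_1 = 1 * -7 * -3 = 21
(u x v)_2 = 53

53


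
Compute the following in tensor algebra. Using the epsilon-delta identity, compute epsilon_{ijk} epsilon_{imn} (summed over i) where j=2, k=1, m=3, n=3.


Using the identity: epsilon_{ijk} epsilon_{imn} = delta_{jm} delta_{kn} - delta_{jn} delta_{km}.
delta_{23} = 0
delta_{13} = 0
delta_{23} = 0
delta_{13} = 0
Result = 0 * 0 - 0 * 0 = 0 - 0 = 0

0


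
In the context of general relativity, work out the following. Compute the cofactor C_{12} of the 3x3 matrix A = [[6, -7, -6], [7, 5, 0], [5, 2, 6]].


To find cofactor C_{12}, delete row 1 and column 2.
The resulting 2x2 submatrix is: [[7, 0], [5, 6]]
Minor M_{12} = 7*6 - 0*5
  = 42 - 0 = 42
Sign = (-1)^(1+2) = (-1)^3 = -1
Cofactor C_{12} = -1 * 42 = -42

-42


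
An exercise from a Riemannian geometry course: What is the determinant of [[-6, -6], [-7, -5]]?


For a 2x2 matrix [[a, b], [c, d]], det = a*d - b*c.
a = -6, b = -6, c = -7, d = -5
a*d = -6 * -5 = 30
b*c = -6 * -7 = 42
det = 30 - 42 = -12

-12


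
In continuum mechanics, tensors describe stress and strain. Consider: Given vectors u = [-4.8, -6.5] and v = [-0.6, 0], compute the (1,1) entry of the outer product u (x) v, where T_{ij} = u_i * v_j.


The outer product entry T_{ij} = u_i * v_j.
We need i=1, j=1.
u_1 = -4.8, v_1 = -0.6
T_{1,1} = -4.8 * -0.6 = 2.88

2.88


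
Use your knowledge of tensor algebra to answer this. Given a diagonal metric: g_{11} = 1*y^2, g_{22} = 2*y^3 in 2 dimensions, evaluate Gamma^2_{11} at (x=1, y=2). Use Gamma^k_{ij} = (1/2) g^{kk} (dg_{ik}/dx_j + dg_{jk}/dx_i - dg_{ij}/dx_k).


For a diagonal metric, Gamma^k_{ij} = (1/2) g^{kk} (dg_{ik}/dx_j + dg_{jk}/dx_i - dg_{ij}/dx_k).
The metric is diagonal, so g_{ab} = 0 for a != b.
At the given point: g_{11} = 4, g_{22} = 16
g^{22} = 1/16
dg_{12}/dx_1 = 0 (off-diagonal)
dg_{12}/dx_1 = 0 (off-diagonal)
dg_{11}/dx_2 = dg_{11}/dx_2 = 4
Numerator = 0 + 0 - 4 = -4
Gamma^2_{11} = -4 / (2 * 16) = -1/8

-1/8


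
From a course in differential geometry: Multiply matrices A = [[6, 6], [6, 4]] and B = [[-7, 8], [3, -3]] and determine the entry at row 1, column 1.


(AB)_{ij} = sum_k A_{ik} B_{kj}.
For i=1, j=1:
A_{11} * B_{11} = 6 * -7 = -42
A_{12} * B_{21} = 6 * 3 = 18
Sum = -42 + 18 = -24

-24


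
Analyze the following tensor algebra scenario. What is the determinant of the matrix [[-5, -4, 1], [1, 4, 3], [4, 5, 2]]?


Expanding along the first row, det(A) = a11*M_11 - a12*M_12 + a13*M_13, where M_1j is the (1,j) minor.
Minor M_11 = 4*2 - 3*5 = -7
Minor M_12 = 1*2 - 3*4 = -10
Minor M_13 = 1*5 - 4*4 = -11
det = -5*(-7) - -4*(-10) + 1*(-11)
    = 35 - 40 + -11
    = -16

-16


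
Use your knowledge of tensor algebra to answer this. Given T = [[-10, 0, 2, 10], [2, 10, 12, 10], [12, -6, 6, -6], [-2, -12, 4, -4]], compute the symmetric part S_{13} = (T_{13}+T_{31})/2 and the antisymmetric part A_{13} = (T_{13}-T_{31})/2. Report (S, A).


T_{13} = 2
T_{31} = 12
S_{13} = (2 + 12)/2 = 14/2 = 7
A_{13} = (2 - 12)/2 = -10/2 = -5
Check: S + A = 7 + -5 = 2 = T_{13}.

(7, -5)


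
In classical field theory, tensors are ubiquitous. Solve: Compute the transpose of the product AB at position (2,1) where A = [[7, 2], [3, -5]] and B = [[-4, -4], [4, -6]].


(AB)^T_{ij} = (AB)_{ji} = sum_k A_{jk} B_{ki}.
For i=2, j=1 we need (AB)_{12}:
A_{11} * B_{12} = 7 * -4 = -28
A_{12} * B_{22} = 2 * -6 = -12
Sum = -28 + -12 = -40

-40


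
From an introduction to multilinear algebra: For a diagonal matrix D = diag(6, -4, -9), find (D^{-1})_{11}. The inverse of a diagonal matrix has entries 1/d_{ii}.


For a diagonal matrix, the inverse has entries (D^{-1})_{ii} = 1/d_{ii}.
The diagonal entries are: d_{11} = 6, d_{22} = -4, d_{33} = -9
We need (D^{-1})_{11} = 1/d_{11} = 1/6 = 1/6

1/6


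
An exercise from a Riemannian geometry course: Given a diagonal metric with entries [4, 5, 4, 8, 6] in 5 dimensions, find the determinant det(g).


For a diagonal metric, the determinant is the product of diagonal entries.
Diagonal entries: 4, 5, 4, 8, 6
det(g) = 4 * 5 * 4 * 8 * 6 = 3840

3840


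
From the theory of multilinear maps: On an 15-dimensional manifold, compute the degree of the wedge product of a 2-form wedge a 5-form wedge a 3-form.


The degree of a wedge product is the sum of the degrees of the individual forms.
Degrees: 2, 5, 3
Total degree = 2 + 5 + 3 = 10

10


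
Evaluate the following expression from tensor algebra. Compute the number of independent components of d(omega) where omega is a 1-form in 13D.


The exterior derivative of a p-form is a (p+1)-form.
Its number of independent components is C(n, p+1).
n = 13, p+1 = 2
C(13, 2) = 78

78


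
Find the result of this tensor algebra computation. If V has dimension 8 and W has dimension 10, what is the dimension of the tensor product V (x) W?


The dimension of a tensor product is the product of dimensions.
dim(V) = 8, dim(W) = 10
dim(V (x) W) = 8 * 10 = 80

80


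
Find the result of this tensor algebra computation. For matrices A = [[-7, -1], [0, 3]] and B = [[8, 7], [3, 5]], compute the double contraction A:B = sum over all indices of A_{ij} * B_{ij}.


A:B = sum over all i,j of A_{ij} * B_{ij}.
Row 1: -7*8=-56, -1*7=-7 => row sum = -63
Row 2: 0*3=0, 3*5=15 => row sum = 15
Total = -63 + 15 = -48

-48


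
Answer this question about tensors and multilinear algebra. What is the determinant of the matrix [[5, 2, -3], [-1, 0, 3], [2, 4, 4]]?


Expanding along the first row, det(A) = a11*M_11 - a12*M_12 + a13*M_13, where M_1j is the (1,j) minor.
Minor M_11 = 0*4 - 3*4 = -12
Minor M_12 = -1*4 - 3*2 = -10
Minor M_13 = -1*4 - 0*2 = -4
det = 5*(-12) - 2*(-10) + -3*(-4)
    = -60 - -20 + 12
    = -28

-28


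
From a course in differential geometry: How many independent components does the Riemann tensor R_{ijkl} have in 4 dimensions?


The Riemann tensor in d dimensions has d^2(d^2 - 1)/12 independent components.
d = 4, so d^2 = 16
d^2 - 1 = 15
d^2(d^2 - 1) = 16 * 15 = 240
Divide by 12: 240 / 12 = 20

20


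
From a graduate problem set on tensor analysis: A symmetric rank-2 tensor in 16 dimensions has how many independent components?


A symmetric rank-2 tensor in d dimensions has d(d+1)/2 independent components.
d = 16
d(d+1)/2 = 16 * 17 / 2 = 272 / 2 = 136

136


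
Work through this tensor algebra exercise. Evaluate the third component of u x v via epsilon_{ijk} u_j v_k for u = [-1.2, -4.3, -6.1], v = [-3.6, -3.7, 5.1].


(u x v)_3 = sum_{j,k} epsilon_{3jk} u_j v_k. Only permutations of (1,2,3) contribute; the two non-zero terms are:
eps_{312} u_1 v_2 = 1 * -1.2 * -3.7 = 4.44
eps_{321} u_2 v_1 = -1 * -4.3 * -3.6 = -15.48
(u x v)_3 = -11.04

-11.04


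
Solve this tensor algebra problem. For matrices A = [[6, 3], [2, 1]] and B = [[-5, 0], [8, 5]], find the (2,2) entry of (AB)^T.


(AB)^T_{ij} = (AB)_{ji} = sum_k A_{jk} B_{ki}.
For i=2, j=2 we need (AB)_{22}:
A_{21} * B_{12} = 2 * 0 = 0
A_{22} * B_{22} = 1 * 5 = 5
Sum = 0 + 5 = 5

5


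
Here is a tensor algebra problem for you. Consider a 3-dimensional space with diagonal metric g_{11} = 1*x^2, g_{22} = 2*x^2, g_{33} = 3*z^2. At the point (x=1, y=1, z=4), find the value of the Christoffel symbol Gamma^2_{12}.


For a diagonal metric, Gamma^k_{ij} = (1/2) g^{kk} (dg_{ik}/dx_j + dg_{jk}/dx_i - dg_{ij}/dx_k).
The metric is diagonal, so g_{ab} = 0 for a != b.
At the given point: g_{11} = 1, g_{22} = 2, g_{33} = 48
g^{22} = 1/2
dg_{12}/dx_2 = 0 (off-diagonal)
dg_{22}/dx_1 = dg_{22}/dx_1 = 4
dg_{12}/dx_2 = 0 (off-diagonal)
Numerator = 0 + 4 - 0 = 4
Gamma^2_{12} = 4 / (2 * 2) = 1

1


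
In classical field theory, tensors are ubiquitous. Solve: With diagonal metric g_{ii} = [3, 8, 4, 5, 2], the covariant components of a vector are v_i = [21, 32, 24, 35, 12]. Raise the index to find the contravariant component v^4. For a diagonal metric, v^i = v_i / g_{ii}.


To raise an index with a diagonal metric: v^i = v_i / g_{ii}.
For index 4: v_4 = 35, g_{44} = 5
v^4 = 35 / 5 = 7

7


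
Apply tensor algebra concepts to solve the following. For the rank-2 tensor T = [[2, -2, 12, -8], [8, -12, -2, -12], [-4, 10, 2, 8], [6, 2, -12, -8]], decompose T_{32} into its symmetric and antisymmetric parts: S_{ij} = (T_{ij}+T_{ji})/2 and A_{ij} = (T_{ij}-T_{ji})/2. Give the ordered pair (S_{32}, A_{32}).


T_{32} = 10
T_{23} = -2
S_{32} = (10 + -2)/2 = 8/2 = 4
A_{32} = (10 - -2)/2 = 12/2 = 6
Check: S + A = 4 + 6 = 10 = T_{32}.

(4, 6)


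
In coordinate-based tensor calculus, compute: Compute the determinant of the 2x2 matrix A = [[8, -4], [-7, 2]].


For a 2x2 matrix [[a, b], [c, d]], det = a*d - b*c.
a = 8, b = -4, c = -7, d = 2
a*d = 8 * 2 = 16
b*c = -4 * -7 = 28
det = 16 - 28 = -12

-12


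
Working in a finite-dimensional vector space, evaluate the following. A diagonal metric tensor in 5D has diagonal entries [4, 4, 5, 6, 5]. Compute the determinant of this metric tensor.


For a diagonal metric, the determinant is the product of diagonal entries.
Diagonal entries: 4, 4, 5, 6, 5
det(g) = 4 * 4 * 5 * 6 * 5 = 2400

2400


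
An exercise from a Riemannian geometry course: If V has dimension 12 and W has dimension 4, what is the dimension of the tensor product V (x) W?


The dimension of a tensor product is the product of dimensions.
dim(V) = 12, dim(W) = 4
dim(V (x) W) = 12 * 4 = 48

48


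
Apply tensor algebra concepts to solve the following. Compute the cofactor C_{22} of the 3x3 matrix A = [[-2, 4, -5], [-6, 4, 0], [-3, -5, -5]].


To find cofactor C_{22}, delete row 2 and column 2.
The resulting 2x2 submatrix is: [[-2, -5], [-3, -5]]
Minor M_{22} = -2*-5 - -5*-3
  = 10 - 15 = -5
Sign = (-1)^(2+2) = (-1)^4 = 1
Cofactor C_{22} = 1 * -5 = -5

-5


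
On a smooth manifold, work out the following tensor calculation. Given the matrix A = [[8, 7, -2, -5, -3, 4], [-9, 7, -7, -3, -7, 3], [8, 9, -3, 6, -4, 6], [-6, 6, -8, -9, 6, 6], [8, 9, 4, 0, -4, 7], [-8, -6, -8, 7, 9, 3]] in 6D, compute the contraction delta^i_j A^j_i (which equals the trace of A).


The contraction (trace) of a rank-2 tensor is the sum of its diagonal elements.
Diagonal entries: A[1,1] = 8, A[2,2] = 7, A[3,3] = -3, A[4,4] = -9, A[5,5] = -4, A[6,6] = 3
Tr(A) = 8 + 7 + -3 + -9 + -4 + 3 = 2

2
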